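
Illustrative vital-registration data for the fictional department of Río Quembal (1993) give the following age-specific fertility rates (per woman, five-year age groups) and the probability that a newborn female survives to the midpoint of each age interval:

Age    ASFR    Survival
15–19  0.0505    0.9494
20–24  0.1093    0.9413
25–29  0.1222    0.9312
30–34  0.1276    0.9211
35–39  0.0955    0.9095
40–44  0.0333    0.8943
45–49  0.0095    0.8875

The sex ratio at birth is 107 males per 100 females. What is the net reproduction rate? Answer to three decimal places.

Proportion female at birth = 100 / (100 + 107) = 0.48309.
Each age group contributes 5 × ASFR × survival:
  15–19: 5 × 0.0505 × 0.9494 = 0.23972
  20–24: 5 × 0.1093 × 0.9413 = 0.51442
  25–29: 5 × 0.1222 × 0.9312 = 0.56896
  30–34: 5 × 0.1276 × 0.9211 = 0.58766
  35–39: 5 × 0.0955 × 0.9095 = 0.43429
  40–44: 5 × 0.0333 × 0.8943 = 0.14890
  45–49: 5 × 0.0095 × 0.8875 = 0.04216
Sum = 2.53611
NRR = 0.48309 × 2.53611 = 1.22517

1.225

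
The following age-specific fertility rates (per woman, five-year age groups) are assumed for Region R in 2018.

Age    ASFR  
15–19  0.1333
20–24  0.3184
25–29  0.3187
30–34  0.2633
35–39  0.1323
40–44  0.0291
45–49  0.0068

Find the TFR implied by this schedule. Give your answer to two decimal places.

6.01

Sum of ASFRs = 0.1333 + 0.3184 + 0.3187 + 0.2633 + 0.1323 + 0.0291 + 0.0068 = 1.2019
TFR = 5 × 1.2019 = 6.0095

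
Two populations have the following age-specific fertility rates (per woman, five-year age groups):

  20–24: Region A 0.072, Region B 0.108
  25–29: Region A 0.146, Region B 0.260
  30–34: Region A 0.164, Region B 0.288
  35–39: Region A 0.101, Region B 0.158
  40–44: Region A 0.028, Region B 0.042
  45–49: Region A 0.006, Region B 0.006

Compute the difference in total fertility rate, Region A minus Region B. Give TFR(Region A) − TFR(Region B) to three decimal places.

-1.725

Region A:
  Sum of ASFRs = 0.072 + 0.146 + 0.164 + 0.101 + 0.028 + 0.006 = 0.517
  TFR = 5 × 0.517 = 2.585
Region B:
  Sum of ASFRs = 0.108 + 0.260 + 0.288 + 0.158 + 0.042 + 0.006 = 0.862
  TFR = 5 × 0.862 = 4.31
Difference = 2.585 − 4.31 = -1.725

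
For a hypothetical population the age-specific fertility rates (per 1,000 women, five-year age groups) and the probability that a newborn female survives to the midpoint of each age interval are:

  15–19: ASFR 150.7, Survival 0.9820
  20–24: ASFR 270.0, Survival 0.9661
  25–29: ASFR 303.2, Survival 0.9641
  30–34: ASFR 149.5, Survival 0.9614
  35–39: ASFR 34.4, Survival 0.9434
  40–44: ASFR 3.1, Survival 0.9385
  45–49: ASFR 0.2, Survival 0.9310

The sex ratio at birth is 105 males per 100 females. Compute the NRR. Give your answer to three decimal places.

2.147

Proportion female at birth = 100 / (100 + 105) = 0.48780.
Weighting each age-specific rate by interval width and survival:
  15–19: 5 × 150.7/1000 × 0.9820 = 0.73994
  20–24: 5 × 270.0/1000 × 0.9661 = 1.30424
  25–29: 5 × 303.2/1000 × 0.9641 = 1.46158
  30–34: 5 × 149.5/1000 × 0.9614 = 0.71865
  35–39: 5 × 34.4/1000 × 0.9434 = 0.16226
  40–44: 5 × 3.1/1000 × 0.9385 = 0.01455
  45–49: 5 × 0.2/1000 × 0.9310 = 0.00093
Sum = 4.40215
NRR = 0.48780 × 4.40215 = 2.14737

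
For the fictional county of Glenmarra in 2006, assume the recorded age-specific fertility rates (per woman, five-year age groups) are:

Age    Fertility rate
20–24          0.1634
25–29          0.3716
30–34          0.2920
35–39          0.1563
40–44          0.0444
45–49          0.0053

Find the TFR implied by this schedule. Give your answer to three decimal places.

5.165

Sum of ASFRs = 0.1634 + 0.3716 + 0.2920 + 0.1563 + 0.0444 + 0.0053 = 1.0330
TFR = 5 × 1.0330 = 5.165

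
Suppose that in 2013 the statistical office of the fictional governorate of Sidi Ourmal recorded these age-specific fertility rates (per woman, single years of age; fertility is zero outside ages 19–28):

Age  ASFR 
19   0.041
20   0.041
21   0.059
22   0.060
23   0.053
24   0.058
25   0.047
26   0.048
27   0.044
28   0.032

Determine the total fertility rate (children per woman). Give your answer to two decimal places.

Sum of ASFRs = 0.041 + 0.041 + 0.059 + 0.060 + 0.053 + 0.058 + 0.047 + 0.048 + 0.044 + 0.032 = 0.483
TFR = 0.483

0.48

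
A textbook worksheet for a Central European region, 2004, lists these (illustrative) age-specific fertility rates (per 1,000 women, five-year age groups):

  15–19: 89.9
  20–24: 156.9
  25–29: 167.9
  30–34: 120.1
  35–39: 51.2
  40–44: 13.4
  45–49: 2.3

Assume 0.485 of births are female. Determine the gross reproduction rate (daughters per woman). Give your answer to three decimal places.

1.459

Proportion female at birth = 0.485.
Sum of ASFRs = 89.9 + 156.9 + 167.9 + 120.1 + 51.2 + 13.4 + 2.3 = 601.7
TFR = 5 × 601.7 / 1000 = 3.0085
GRR = 0.485 × 3.0085 = 1.45912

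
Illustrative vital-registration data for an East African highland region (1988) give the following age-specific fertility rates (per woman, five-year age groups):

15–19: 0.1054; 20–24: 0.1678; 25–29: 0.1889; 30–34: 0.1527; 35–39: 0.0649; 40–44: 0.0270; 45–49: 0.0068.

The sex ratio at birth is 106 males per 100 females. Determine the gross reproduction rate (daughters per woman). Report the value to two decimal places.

1.73

Proportion female at birth = 100 / (100 + 106) = 0.48544.
Sum of ASFRs = 0.1054 + 0.1678 + 0.1889 + 0.1527 + 0.0649 + 0.0270 + 0.0068 = 0.7135
TFR = 5 × 0.7135 = 3.5675
GRR = 0.48544 × 3.5675 = 1.73181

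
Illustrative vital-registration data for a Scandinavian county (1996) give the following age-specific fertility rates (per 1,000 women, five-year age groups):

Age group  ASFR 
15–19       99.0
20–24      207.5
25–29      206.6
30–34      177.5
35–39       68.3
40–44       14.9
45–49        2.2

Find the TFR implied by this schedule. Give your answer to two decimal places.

Sum of ASFRs = 99.0 + 207.5 + 206.6 + 177.5 + 68.3 + 14.9 + 2.2 = 776.0
TFR = 5 × 776.0 / 1000 = 3.88

3.88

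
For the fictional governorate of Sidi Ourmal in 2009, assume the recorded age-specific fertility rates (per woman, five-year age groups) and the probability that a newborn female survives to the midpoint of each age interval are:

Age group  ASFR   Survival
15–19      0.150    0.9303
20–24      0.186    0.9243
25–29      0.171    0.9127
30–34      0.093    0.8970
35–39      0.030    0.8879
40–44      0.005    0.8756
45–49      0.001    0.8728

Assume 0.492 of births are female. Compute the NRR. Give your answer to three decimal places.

1.434

Proportion female at birth = 0.492.
Survival-weighted fertility by age (5·fₓ·Sₓ):
  15–19: 5 × 0.150 × 0.9303 = 0.69773
  20–24: 5 × 0.186 × 0.9243 = 0.85960
  25–29: 5 × 0.171 × 0.9127 = 0.78036
  30–34: 5 × 0.093 × 0.8970 = 0.41711
  35–39: 5 × 0.030 × 0.8879 = 0.13319
  40–44: 5 × 0.005 × 0.8756 = 0.02189
  45–49: 5 × 0.001 × 0.8728 = 0.00436
Sum = 2.91424
NRR = 0.492 × 2.91424 = 1.43381
An NRR exceeding 1 indicates intrinsic growth under these rates.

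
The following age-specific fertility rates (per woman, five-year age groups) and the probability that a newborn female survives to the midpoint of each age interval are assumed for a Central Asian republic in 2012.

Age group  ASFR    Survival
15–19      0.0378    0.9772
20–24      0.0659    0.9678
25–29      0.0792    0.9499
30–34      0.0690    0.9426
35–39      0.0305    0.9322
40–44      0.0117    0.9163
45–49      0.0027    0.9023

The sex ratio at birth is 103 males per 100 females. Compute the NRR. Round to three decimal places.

Proportion female at birth = 100 / (100 + 103) = 0.49261.
Per-age-group product (5 × ASFR × survival probability):
  15–19: 5 × 0.0378 × 0.9772 = 0.18469
  20–24: 5 × 0.0659 × 0.9678 = 0.31889
  25–29: 5 × 0.0792 × 0.9499 = 0.37616
  30–34: 5 × 0.0690 × 0.9426 = 0.32520
  35–39: 5 × 0.0305 × 0.9322 = 0.14216
  40–44: 5 × 0.0117 × 0.9163 = 0.05360
  45–49: 5 × 0.0027 × 0.9023 = 0.01218
Sum = 1.41288
NRR = 0.49261 × 1.41288 = 0.69600

0.696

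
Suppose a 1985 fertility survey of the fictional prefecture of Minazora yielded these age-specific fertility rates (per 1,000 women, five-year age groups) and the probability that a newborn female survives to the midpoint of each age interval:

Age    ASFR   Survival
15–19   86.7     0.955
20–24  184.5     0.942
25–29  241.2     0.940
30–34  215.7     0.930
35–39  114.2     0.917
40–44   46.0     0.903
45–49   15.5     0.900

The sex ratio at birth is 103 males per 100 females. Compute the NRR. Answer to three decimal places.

Proportion female at birth = 100 / (100 + 103) = 0.49261.
Per-age-group product (5 × ASFR × survival probability):
  15–19: 5 × 86.7/1000 × 0.955 = 0.41399
  20–24: 5 × 184.5/1000 × 0.942 = 0.86900
  25–29: 5 × 241.2/1000 × 0.940 = 1.13364
  30–34: 5 × 215.7/1000 × 0.930 = 1.00301
  35–39: 5 × 114.2/1000 × 0.917 = 0.52361
  40–44: 5 × 46.0/1000 × 0.903 = 0.20769
  45–49: 5 × 15.5/1000 × 0.900 = 0.06975
Sum = 4.22069
NRR = 0.49261 × 4.22069 = 2.07915
NRR > 1, so each generation more than replaces itself.

2.079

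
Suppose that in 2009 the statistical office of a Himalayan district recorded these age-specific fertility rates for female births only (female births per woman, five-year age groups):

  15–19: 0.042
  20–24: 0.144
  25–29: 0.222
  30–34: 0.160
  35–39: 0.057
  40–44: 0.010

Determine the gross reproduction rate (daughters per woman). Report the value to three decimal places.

Sum of female ASFRs = 0.042 + 0.144 + 0.222 + 0.160 + 0.057 + 0.010 = 0.635
GRR = 5 × 0.635 = 3.175

3.175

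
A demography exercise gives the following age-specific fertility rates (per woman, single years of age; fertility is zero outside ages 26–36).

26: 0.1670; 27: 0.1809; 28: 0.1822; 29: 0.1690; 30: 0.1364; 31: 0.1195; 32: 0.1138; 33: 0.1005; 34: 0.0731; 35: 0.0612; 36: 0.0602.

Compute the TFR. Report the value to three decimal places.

Sum of ASFRs = 0.1670 + 0.1809 + 0.1822 + 0.1690 + 0.1364 + 0.1195 + 0.1138 + 0.1005 + 0.0731 + 0.0612 + 0.0602 = 1.3638
TFR = 1.3638

1.364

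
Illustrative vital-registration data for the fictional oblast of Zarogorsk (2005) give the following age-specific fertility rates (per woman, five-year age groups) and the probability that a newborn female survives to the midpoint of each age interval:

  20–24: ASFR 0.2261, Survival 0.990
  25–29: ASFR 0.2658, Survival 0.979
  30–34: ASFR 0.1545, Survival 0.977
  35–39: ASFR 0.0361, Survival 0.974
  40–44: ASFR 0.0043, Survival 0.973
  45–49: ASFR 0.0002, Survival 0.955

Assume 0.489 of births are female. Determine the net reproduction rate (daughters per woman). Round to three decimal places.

1.649

Proportion female at birth = 0.489.
Weighting each age-specific rate by interval width and survival:
  20–24: 5 × 0.2261 × 0.990 = 1.11920
  25–29: 5 × 0.2658 × 0.979 = 1.30109
  30–34: 5 × 0.1545 × 0.977 = 0.75473
  35–39: 5 × 0.0361 × 0.974 = 0.17581
  40–44: 5 × 0.0043 × 0.973 = 0.02092
  45–49: 5 × 0.0002 × 0.955 = 0.00096
Sum = 3.37271
NRR = 0.489 × 3.37271 = 1.64926
With NRR above 1 the population is above replacement fertility.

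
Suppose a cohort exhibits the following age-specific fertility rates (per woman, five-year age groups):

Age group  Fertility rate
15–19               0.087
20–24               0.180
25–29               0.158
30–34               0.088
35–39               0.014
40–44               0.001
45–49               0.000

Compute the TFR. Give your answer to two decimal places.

2.64

Sum of ASFRs = 0.087 + 0.180 + 0.158 + 0.088 + 0.014 + 0.001 + 0.000 = 0.528
TFR = 5 × 0.528 = 2.64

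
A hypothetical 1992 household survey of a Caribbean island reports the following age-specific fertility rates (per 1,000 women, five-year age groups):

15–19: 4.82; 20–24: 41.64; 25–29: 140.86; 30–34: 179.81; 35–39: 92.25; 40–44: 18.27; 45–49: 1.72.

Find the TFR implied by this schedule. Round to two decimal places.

2.40

Sum of ASFRs = 4.82 + 41.64 + 140.86 + 179.81 + 92.25 + 18.27 + 1.72 = 479.37
TFR = 5 × 479.37 / 1000 = 2.39685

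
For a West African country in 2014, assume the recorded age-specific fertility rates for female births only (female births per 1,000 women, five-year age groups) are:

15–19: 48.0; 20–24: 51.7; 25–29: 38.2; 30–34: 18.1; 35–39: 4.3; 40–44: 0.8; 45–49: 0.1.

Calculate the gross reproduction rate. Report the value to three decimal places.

Sum of female ASFRs = 48.0 + 51.7 + 38.2 + 18.1 + 4.3 + 0.8 + 0.1 = 161.2
GRR = 5 × 161.2 / 1000 = 0.806

0.806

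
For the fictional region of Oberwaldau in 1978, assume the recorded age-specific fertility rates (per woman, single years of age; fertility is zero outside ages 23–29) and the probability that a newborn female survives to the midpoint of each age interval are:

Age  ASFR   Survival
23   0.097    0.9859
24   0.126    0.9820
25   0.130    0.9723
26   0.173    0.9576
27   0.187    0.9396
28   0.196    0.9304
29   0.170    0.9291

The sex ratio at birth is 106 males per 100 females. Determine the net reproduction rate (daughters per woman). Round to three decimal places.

0.499

Proportion female at birth = 100 / (100 + 106) = 0.48544.
Survival-weighted fertility by age (1·fₓ·Sₓ):
  23: 1 × 0.097 × 0.9859 = 0.09563
  24: 1 × 0.126 × 0.9820 = 0.12373
  25: 1 × 0.130 × 0.9723 = 0.12640
  26: 1 × 0.173 × 0.9576 = 0.16566
  27: 1 × 0.187 × 0.9396 = 0.17571
  28: 1 × 0.196 × 0.9304 = 0.18236
  29: 1 × 0.170 × 0.9291 = 0.15795
Sum = 1.02744
NRR = 0.48544 × 1.02744 = 0.49876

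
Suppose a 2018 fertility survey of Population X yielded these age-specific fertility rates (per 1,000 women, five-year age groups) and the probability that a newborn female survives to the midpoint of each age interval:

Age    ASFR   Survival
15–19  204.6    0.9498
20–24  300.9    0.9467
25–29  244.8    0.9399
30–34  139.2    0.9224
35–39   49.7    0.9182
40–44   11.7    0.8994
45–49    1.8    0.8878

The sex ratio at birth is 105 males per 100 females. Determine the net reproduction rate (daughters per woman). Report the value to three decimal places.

Proportion female at birth = 100 / (100 + 105) = 0.48780.
Survival-weighted fertility by age (5·fₓ·Sₓ):
  15–19: 5 × 204.6/1000 × 0.9498 = 0.97165
  20–24: 5 × 300.9/1000 × 0.9467 = 1.42431
  25–29: 5 × 244.8/1000 × 0.9399 = 1.15044
  30–34: 5 × 139.2/1000 × 0.9224 = 0.64199
  35–39: 5 × 49.7/1000 × 0.9182 = 0.22817
  40–44: 5 × 11.7/1000 × 0.8994 = 0.05261
  45–49: 5 × 1.8/1000 × 0.8878 = 0.00799
Sum = 4.47716
NRR = 0.48780 × 4.47716 = 2.18396
An NRR exceeding 1 indicates intrinsic growth under these rates.

2.184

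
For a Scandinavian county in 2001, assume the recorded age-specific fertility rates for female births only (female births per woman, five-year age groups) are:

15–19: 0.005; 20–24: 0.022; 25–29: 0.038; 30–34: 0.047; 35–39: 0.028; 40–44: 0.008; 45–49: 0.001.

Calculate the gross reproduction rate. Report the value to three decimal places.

0.745

Sum of female ASFRs = 0.005 + 0.022 + 0.038 + 0.047 + 0.028 + 0.008 + 0.001 = 0.149
GRR = 5 × 0.149 = 0.745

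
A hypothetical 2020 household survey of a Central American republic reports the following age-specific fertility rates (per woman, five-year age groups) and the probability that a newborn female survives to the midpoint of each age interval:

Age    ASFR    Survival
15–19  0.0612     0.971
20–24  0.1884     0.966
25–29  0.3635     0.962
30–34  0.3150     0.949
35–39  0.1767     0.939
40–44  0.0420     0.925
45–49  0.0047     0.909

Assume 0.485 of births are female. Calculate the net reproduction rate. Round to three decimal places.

2.665

Proportion female at birth = 0.485.
Each age group contributes 5 × ASFR × survival:
  15–19: 5 × 0.0612 × 0.971 = 0.29713
  20–24: 5 × 0.1884 × 0.966 = 0.90997
  25–29: 5 × 0.3635 × 0.962 = 1.74844
  30–34: 5 × 0.3150 × 0.949 = 1.49468
  35–39: 5 × 0.1767 × 0.939 = 0.82961
  40–44: 5 × 0.0420 × 0.925 = 0.19425
  45–49: 5 × 0.0047 × 0.909 = 0.02136
Sum = 5.49544
NRR = 0.485 × 5.49544 = 2.66529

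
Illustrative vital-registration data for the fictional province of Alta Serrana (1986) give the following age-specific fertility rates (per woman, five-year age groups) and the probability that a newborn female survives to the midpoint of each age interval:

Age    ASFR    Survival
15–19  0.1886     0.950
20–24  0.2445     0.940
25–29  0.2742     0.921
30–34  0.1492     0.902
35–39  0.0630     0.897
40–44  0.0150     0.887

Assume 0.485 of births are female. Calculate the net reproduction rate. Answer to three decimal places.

2.100

Proportion female at birth = 0.485.
Each age group contributes 5 × ASFR × survival:
  15–19: 5 × 0.1886 × 0.950 = 0.89585
  20–24: 5 × 0.2445 × 0.940 = 1.14915
  25–29: 5 × 0.2742 × 0.921 = 1.26269
  30–34: 5 × 0.1492 × 0.902 = 0.67289
  35–39: 5 × 0.0630 × 0.897 = 0.28256
  40–44: 5 × 0.0150 × 0.887 = 0.06653
Sum = 4.32967
NRR = 0.485 × 4.32967 = 2.09989
With NRR above 1 the population is above replacement fertility.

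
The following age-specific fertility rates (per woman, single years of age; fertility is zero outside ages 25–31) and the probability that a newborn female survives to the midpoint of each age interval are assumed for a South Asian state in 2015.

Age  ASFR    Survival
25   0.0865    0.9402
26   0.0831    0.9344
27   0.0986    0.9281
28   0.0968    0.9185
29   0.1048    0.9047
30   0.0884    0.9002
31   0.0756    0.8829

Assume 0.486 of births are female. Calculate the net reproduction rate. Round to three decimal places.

0.282

Proportion female at birth = 0.486.
Survival-weighted fertility by age (1·fₓ·Sₓ):
  25: 1 × 0.0865 × 0.9402 = 0.08133
  26: 1 × 0.0831 × 0.9344 = 0.07765
  27: 1 × 0.0986 × 0.9281 = 0.09151
  28: 1 × 0.0968 × 0.9185 = 0.08891
  29: 1 × 0.1048 × 0.9047 = 0.09481
  30: 1 × 0.0884 × 0.9002 = 0.07958
  31: 1 × 0.0756 × 0.8829 = 0.06675
Sum = 0.58054
NRR = 0.486 × 0.58054 = 0.28214
NRR < 1, so the cohort does not fully replace itself.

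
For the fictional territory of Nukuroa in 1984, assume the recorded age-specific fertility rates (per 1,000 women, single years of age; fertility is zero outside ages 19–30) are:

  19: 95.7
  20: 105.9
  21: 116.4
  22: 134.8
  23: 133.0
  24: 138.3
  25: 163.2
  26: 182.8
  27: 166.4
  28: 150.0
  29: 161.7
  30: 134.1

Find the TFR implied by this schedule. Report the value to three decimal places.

1.682

Sum of ASFRs = 95.7 + 105.9 + 116.4 + 134.8 + 133.0 + 138.3 + 163.2 + 182.8 + 166.4 + 150.0 + 161.7 + 134.1 = 1682.3
TFR = 1682.3 / 1000 = 1.6823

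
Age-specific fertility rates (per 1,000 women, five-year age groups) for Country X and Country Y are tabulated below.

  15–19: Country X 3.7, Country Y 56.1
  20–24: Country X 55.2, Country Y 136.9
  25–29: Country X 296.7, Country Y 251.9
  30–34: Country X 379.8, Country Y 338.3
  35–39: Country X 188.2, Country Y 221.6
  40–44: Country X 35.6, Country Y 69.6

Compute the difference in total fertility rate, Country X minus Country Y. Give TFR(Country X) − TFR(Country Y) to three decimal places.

Country X:
  Sum of ASFRs = 3.7 + 55.2 + 296.7 + 379.8 + 188.2 + 35.6 = 959.2
  TFR = 5 × 959.2 / 1000 = 4.796
Country Y:
  Sum of ASFRs = 56.1 + 136.9 + 251.9 + 338.3 + 221.6 + 69.6 = 1074.4
  TFR = 5 × 1074.4 / 1000 = 5.372
Difference = 4.796 − 5.372 = -0.576

-0.576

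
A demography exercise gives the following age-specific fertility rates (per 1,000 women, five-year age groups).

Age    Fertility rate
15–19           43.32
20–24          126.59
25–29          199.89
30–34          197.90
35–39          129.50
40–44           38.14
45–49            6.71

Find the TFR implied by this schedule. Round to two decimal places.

3.71

Sum of ASFRs = 43.32 + 126.59 + 199.89 + 197.90 + 129.50 + 38.14 + 6.71 = 742.05
TFR = 5 × 742.05 / 1000 = 3.71025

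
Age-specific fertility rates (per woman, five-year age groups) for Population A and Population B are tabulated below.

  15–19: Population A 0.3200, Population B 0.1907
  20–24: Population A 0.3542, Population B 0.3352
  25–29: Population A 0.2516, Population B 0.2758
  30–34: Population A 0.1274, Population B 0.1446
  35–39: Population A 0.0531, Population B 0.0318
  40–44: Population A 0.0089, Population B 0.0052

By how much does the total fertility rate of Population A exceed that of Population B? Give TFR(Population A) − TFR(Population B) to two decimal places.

Population A:
  Sum of ASFRs = 0.3200 + 0.3542 + 0.2516 + 0.1274 + 0.0531 + 0.0089 = 1.1152
  TFR = 5 × 1.1152 = 5.576
Population B:
  Sum of ASFRs = 0.1907 + 0.3352 + 0.2758 + 0.1446 + 0.0318 + 0.0052 = 0.9833
  TFR = 5 × 0.9833 = 4.9165
Difference = 5.576 − 4.9165 = 0.6595

0.66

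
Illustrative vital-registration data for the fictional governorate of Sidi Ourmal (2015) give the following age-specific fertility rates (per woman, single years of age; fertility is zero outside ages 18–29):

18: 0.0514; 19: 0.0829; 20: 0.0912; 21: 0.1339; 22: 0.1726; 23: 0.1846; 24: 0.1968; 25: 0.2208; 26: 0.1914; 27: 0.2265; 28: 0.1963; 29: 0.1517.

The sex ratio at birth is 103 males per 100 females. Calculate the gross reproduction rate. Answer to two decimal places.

0.94

Proportion female at birth = 100 / (100 + 103) = 0.49261.
Sum of ASFRs = 0.0514 + 0.0829 + 0.0912 + 0.1339 + 0.1726 + 0.1846 + 0.1968 + 0.2208 + 0.1914 + 0.2265 + 0.1963 + 0.1517 = 1.9001
TFR = 1.9001
GRR = 0.49261 × 1.9001 = 0.93601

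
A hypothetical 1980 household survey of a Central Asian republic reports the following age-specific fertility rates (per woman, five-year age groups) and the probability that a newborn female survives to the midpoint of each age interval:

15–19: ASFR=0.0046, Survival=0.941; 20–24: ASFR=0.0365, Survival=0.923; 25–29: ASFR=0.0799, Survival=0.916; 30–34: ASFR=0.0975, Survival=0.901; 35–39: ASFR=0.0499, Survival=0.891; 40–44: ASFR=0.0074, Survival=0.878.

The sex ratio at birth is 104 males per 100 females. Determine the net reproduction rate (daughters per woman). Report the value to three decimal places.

0.613

Proportion female at birth = 100 / (100 + 104) = 0.49020.
Per-age-group product (5 × ASFR × survival probability):
  15–19: 5 × 0.0046 × 0.941 = 0.02164
  20–24: 5 × 0.0365 × 0.923 = 0.16845
  25–29: 5 × 0.0799 × 0.916 = 0.36594
  30–34: 5 × 0.0975 × 0.901 = 0.43924
  35–39: 5 × 0.0499 × 0.891 = 0.22230
  40–44: 5 × 0.0074 × 0.878 = 0.03249
Sum = 1.25006
NRR = 0.49020 × 1.25006 = 0.61278
An NRR under 1 implies long-run decline under these rates.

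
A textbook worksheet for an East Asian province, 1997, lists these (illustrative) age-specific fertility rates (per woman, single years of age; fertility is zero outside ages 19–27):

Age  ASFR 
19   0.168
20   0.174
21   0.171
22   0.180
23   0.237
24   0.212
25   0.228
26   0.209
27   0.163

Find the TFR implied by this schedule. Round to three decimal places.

Sum of ASFRs = 0.168 + 0.174 + 0.171 + 0.180 + 0.237 + 0.212 + 0.228 + 0.209 + 0.163 = 1.742
TFR = 1.742

1.742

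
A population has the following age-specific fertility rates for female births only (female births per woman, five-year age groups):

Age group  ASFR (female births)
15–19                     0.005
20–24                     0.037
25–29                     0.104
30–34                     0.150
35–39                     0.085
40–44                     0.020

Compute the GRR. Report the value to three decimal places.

Sum of female ASFRs = 0.005 + 0.037 + 0.104 + 0.150 + 0.085 + 0.020 = 0.401
GRR = 5 × 0.401 = 2.005

2.005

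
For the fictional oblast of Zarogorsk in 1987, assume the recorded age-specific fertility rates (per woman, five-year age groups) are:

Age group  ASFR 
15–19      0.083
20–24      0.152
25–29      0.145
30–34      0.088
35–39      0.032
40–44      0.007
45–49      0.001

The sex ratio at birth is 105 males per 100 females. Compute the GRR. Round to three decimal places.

Proportion female at birth = 100 / (100 + 105) = 0.48780.
Sum of ASFRs = 0.083 + 0.152 + 0.145 + 0.088 + 0.032 + 0.007 + 0.001 = 0.508
TFR = 5 × 0.508 = 2.54
GRR = 0.48780 × 2.54 = 1.23901

1.239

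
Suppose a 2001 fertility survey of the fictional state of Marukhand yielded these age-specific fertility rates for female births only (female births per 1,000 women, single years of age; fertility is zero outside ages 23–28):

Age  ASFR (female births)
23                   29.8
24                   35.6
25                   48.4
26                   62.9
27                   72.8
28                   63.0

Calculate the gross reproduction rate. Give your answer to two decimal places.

0.31

Sum of female ASFRs = 29.8 + 35.6 + 48.4 + 62.9 + 72.8 + 63.0 = 312.5
GRR = 312.5 / 1000 = 0.3125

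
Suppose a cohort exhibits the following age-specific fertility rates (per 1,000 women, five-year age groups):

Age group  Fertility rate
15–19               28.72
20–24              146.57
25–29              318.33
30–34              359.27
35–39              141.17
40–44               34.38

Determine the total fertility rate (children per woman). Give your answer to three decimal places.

Sum of ASFRs = 28.72 + 146.57 + 318.33 + 359.27 + 141.17 + 34.38 = 1028.44
TFR = 5 × 1028.44 / 1000 = 5.1422

5.142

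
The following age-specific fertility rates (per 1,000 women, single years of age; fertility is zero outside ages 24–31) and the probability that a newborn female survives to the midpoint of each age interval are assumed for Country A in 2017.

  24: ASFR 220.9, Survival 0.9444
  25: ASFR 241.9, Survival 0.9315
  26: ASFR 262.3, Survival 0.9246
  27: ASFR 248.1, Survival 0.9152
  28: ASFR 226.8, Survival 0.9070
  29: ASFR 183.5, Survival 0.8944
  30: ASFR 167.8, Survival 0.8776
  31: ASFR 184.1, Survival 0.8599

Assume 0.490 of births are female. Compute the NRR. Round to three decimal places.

0.774

Proportion female at birth = 0.490.
Per-age-group product (1 × ASFR × survival probability):
  24: 1 × 220.9/1000 × 0.9444 = 0.20862
  25: 1 × 241.9/1000 × 0.9315 = 0.22533
  26: 1 × 262.3/1000 × 0.9246 = 0.24252
  27: 1 × 248.1/1000 × 0.9152 = 0.22706
  28: 1 × 226.8/1000 × 0.9070 = 0.20571
  29: 1 × 183.5/1000 × 0.8944 = 0.16412
  30: 1 × 167.8/1000 × 0.8776 = 0.14726
  31: 1 × 184.1/1000 × 0.8599 = 0.15831
Sum = 1.57893
NRR = 0.490 × 1.57893 = 0.77368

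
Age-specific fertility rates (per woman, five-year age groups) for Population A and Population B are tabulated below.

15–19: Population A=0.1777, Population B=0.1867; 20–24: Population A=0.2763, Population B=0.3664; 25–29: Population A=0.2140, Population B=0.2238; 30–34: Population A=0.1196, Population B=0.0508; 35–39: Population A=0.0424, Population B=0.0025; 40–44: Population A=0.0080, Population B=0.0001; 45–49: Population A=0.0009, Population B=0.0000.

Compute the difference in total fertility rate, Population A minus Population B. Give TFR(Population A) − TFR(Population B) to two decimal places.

0.04

Population A:
  Sum of ASFRs = 0.1777 + 0.2763 + 0.2140 + 0.1196 + 0.0424 + 0.0080 + 0.0009 = 0.8389
  TFR = 5 × 0.8389 = 4.1945
Population B:
  Sum of ASFRs = 0.1867 + 0.3664 + 0.2238 + 0.0508 + 0.0025 + 0.0001 + 0.0000 = 0.8303
  TFR = 5 × 0.8303 = 4.1515
Difference = 4.1945 − 4.1515 = 0.043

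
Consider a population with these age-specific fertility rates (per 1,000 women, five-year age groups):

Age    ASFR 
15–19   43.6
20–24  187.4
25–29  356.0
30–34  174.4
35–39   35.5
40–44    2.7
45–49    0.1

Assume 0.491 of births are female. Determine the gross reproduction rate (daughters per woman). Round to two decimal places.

1.96

Proportion female at birth = 0.491.
Sum of ASFRs = 43.6 + 187.4 + 356.0 + 174.4 + 35.5 + 2.7 + 0.1 = 799.7
TFR = 5 × 799.7 / 1000 = 3.9985
GRR = 0.491 × 3.9985 = 1.96326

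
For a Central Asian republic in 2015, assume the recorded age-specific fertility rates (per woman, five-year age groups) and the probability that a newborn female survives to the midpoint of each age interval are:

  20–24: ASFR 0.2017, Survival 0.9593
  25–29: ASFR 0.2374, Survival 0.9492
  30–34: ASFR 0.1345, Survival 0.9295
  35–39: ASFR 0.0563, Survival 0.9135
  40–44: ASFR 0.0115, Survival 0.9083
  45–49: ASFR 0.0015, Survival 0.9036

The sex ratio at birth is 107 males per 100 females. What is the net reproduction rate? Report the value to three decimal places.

1.466

Proportion female at birth = 100 / (100 + 107) = 0.48309.
Weighting each age-specific rate by interval width and survival:
  20–24: 5 × 0.2017 × 0.9593 = 0.96745
  25–29: 5 × 0.2374 × 0.9492 = 1.12670
  30–34: 5 × 0.1345 × 0.9295 = 0.62509
  35–39: 5 × 0.0563 × 0.9135 = 0.25715
  40–44: 5 × 0.0115 × 0.9083 = 0.05223
  45–49: 5 × 0.0015 × 0.9036 = 0.00678
Sum = 3.03540
NRR = 0.48309 × 3.03540 = 1.46637
With NRR above 1 the population is above replacement fertility.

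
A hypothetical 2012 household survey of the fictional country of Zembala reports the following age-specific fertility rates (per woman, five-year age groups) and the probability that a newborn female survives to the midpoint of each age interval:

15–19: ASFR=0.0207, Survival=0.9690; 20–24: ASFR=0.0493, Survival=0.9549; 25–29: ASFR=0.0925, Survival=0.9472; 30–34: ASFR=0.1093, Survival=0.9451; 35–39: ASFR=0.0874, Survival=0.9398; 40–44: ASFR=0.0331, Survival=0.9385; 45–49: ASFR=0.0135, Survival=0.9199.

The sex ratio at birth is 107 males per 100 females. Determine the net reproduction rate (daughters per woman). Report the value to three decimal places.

Proportion female at birth = 100 / (100 + 107) = 0.48309.
Per-age-group product (5 × ASFR × survival probability):
  15–19: 5 × 0.0207 × 0.9690 = 0.10029
  20–24: 5 × 0.0493 × 0.9549 = 0.23538
  25–29: 5 × 0.0925 × 0.9472 = 0.43808
  30–34: 5 × 0.1093 × 0.9451 = 0.51650
  35–39: 5 × 0.0874 × 0.9398 = 0.41069
  40–44: 5 × 0.0331 × 0.9385 = 0.15532
  45–49: 5 × 0.0135 × 0.9199 = 0.06209
Sum = 1.91835
NRR = 0.48309 × 1.91835 = 0.92674

0.927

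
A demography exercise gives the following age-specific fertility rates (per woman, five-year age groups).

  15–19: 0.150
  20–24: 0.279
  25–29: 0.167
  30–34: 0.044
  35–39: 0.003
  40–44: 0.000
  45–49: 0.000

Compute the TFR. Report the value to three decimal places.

3.215

Sum of ASFRs = 0.150 + 0.279 + 0.167 + 0.044 + 0.003 + 0.000 + 0.000 = 0.643
TFR = 5 × 0.643 = 3.215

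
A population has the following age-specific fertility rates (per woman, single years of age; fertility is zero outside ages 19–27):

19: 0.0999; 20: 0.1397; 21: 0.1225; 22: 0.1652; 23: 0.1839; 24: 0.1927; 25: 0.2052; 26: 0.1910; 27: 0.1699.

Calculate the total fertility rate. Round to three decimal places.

Sum of ASFRs = 0.0999 + 0.1397 + 0.1225 + 0.1652 + 0.1839 + 0.1927 + 0.2052 + 0.1910 + 0.1699 = 1.4700
TFR = 1.47

1.470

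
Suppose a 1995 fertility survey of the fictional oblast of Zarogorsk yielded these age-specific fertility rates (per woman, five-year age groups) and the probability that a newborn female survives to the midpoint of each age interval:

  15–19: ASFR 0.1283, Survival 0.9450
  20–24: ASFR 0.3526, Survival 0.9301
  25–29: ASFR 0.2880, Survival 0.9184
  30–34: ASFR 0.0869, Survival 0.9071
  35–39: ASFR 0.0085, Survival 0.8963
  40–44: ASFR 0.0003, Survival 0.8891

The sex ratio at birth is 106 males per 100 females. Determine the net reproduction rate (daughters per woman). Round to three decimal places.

Proportion female at birth = 100 / (100 + 106) = 0.48544.
Each age group contributes 5 × ASFR × survival:
  15–19: 5 × 0.1283 × 0.9450 = 0.60622
  20–24: 5 × 0.3526 × 0.9301 = 1.63977
  25–29: 5 × 0.2880 × 0.9184 = 1.32250
  30–34: 5 × 0.0869 × 0.9071 = 0.39413
  35–39: 5 × 0.0085 × 0.8963 = 0.03809
  40–44: 5 × 0.0003 × 0.8891 = 0.00133
Sum = 4.00204
NRR = 0.48544 × 4.00204 = 1.94275

1.943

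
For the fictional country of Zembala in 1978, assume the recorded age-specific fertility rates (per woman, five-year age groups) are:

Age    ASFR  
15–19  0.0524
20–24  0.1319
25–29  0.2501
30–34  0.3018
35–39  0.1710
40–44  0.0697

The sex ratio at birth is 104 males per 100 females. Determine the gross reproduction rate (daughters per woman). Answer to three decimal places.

2.394

Proportion female at birth = 100 / (100 + 104) = 0.49020.
Sum of ASFRs = 0.0524 + 0.1319 + 0.2501 + 0.3018 + 0.1710 + 0.0697 = 0.9769
TFR = 5 × 0.9769 = 4.8845
GRR = 0.49020 × 4.8845 = 2.39438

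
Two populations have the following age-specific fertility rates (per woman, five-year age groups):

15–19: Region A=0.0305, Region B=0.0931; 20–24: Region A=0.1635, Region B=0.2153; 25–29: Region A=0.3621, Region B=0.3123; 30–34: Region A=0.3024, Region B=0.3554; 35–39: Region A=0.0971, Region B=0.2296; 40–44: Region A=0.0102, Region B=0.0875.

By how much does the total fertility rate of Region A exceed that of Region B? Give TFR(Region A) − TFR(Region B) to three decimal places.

-1.637

Region A:
  Sum of ASFRs = 0.0305 + 0.1635 + 0.3621 + 0.3024 + 0.0971 + 0.0102 = 0.9658
  TFR = 5 × 0.9658 = 4.829
Region B:
  Sum of ASFRs = 0.0931 + 0.2153 + 0.3123 + 0.3554 + 0.2296 + 0.0875 = 1.2932
  TFR = 5 × 1.2932 = 6.466
Difference = 4.829 − 6.466 = -1.637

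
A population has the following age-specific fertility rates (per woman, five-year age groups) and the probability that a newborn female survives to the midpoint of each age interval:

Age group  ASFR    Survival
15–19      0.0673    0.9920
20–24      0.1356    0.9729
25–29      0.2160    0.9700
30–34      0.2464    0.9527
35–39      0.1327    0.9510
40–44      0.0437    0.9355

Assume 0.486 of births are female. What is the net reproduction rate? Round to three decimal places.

Proportion female at birth = 0.486.
Each age group contributes 5 × ASFR × survival:
  15–19: 5 × 0.0673 × 0.9920 = 0.33381
  20–24: 5 × 0.1356 × 0.9729 = 0.65963
  25–29: 5 × 0.2160 × 0.9700 = 1.04760
  30–34: 5 × 0.2464 × 0.9527 = 1.17373
  35–39: 5 × 0.1327 × 0.9510 = 0.63099
  40–44: 5 × 0.0437 × 0.9355 = 0.20441
Sum = 4.05017
NRR = 0.486 × 4.05017 = 1.96838

1.968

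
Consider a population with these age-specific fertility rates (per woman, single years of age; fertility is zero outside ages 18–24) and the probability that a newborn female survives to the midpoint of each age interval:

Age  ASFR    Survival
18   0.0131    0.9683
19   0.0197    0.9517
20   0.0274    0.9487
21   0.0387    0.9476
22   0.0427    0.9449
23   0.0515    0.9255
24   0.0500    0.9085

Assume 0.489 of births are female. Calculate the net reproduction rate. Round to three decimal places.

Proportion female at birth = 0.489.
Survival-weighted fertility by age (1·fₓ·Sₓ):
  18: 1 × 0.0131 × 0.9683 = 0.01268
  19: 1 × 0.0197 × 0.9517 = 0.01875
  20: 1 × 0.0274 × 0.9487 = 0.02599
  21: 1 × 0.0387 × 0.9476 = 0.03667
  22: 1 × 0.0427 × 0.9449 = 0.04035
  23: 1 × 0.0515 × 0.9255 = 0.04766
  24: 1 × 0.0500 × 0.9085 = 0.04543
Sum = 0.22753
NRR = 0.489 × 0.22753 = 0.11126

0.111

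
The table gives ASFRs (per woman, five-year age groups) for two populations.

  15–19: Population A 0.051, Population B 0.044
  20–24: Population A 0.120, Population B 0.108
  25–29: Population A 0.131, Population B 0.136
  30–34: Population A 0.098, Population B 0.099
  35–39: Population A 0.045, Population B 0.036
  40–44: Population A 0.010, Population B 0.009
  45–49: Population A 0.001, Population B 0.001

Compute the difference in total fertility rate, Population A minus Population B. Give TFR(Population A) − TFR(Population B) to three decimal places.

Population A:
  Sum of ASFRs = 0.051 + 0.120 + 0.131 + 0.098 + 0.045 + 0.010 + 0.001 = 0.456
  TFR = 5 × 0.456 = 2.28
Population B:
  Sum of ASFRs = 0.044 + 0.108 + 0.136 + 0.099 + 0.036 + 0.009 + 0.001 = 0.433
  TFR = 5 × 0.433 = 2.165
Difference = 2.28 − 2.165 = 0.115

0.115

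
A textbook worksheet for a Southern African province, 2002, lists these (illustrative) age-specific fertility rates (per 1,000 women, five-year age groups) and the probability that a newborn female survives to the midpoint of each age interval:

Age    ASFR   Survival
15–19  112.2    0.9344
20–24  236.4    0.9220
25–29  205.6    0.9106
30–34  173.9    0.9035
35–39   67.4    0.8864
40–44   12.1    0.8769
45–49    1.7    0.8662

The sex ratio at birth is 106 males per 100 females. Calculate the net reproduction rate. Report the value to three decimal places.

Proportion female at birth = 100 / (100 + 106) = 0.48544.
Per-age-group product (5 × ASFR × survival probability):
  15–19: 5 × 112.2/1000 × 0.9344 = 0.52420
  20–24: 5 × 236.4/1000 × 0.9220 = 1.08980
  25–29: 5 × 205.6/1000 × 0.9106 = 0.93610
  30–34: 5 × 173.9/1000 × 0.9035 = 0.78559
  35–39: 5 × 67.4/1000 × 0.8864 = 0.29872
  40–44: 5 × 12.1/1000 × 0.8769 = 0.05305
  45–49: 5 × 1.7/1000 × 0.8662 = 0.00736
Sum = 3.69482
NRR = 0.48544 × 3.69482 = 1.79361

1.794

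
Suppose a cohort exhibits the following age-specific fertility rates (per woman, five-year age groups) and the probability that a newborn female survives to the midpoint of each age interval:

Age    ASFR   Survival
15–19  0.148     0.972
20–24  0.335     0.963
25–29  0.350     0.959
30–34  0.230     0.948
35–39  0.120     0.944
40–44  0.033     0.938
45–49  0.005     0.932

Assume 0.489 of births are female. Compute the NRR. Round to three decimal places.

Proportion female at birth = 0.489.
Each age group contributes 5 × ASFR × survival:
  15–19: 5 × 0.148 × 0.972 = 0.71928
  20–24: 5 × 0.335 × 0.963 = 1.61303
  25–29: 5 × 0.350 × 0.959 = 1.67825
  30–34: 5 × 0.230 × 0.948 = 1.09020
  35–39: 5 × 0.120 × 0.944 = 0.56640
  40–44: 5 × 0.033 × 0.938 = 0.15477
  45–49: 5 × 0.005 × 0.932 = 0.02330
Sum = 5.84523
NRR = 0.489 × 5.84523 = 2.85832

2.858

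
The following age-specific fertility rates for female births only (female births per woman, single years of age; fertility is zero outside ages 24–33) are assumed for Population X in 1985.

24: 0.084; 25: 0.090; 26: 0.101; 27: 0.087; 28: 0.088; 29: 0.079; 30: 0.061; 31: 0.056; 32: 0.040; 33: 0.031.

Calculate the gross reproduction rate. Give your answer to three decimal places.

0.717

Sum of female ASFRs = 0.084 + 0.090 + 0.101 + 0.087 + 0.088 + 0.079 + 0.061 + 0.056 + 0.040 + 0.031 = 0.717
GRR = 0.717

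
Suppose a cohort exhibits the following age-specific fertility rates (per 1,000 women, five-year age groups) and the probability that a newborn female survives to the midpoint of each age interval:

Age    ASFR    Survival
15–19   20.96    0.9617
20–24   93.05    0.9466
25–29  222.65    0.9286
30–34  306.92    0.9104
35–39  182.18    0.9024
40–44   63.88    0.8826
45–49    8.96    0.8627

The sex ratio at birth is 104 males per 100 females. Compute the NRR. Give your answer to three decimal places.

Proportion female at birth = 100 / (100 + 104) = 0.49020.
Per-age-group product (5 × ASFR × survival probability):
  15–19: 5 × 20.96/1000 × 0.9617 = 0.10079
  20–24: 5 × 93.05/1000 × 0.9466 = 0.44041
  25–29: 5 × 222.65/1000 × 0.9286 = 1.03376
  30–34: 5 × 306.92/1000 × 0.9104 = 1.39710
  35–39: 5 × 182.18/1000 × 0.9024 = 0.82200
  40–44: 5 × 63.88/1000 × 0.8826 = 0.28190
  45–49: 5 × 8.96/1000 × 0.8627 = 0.03865
Sum = 4.11461
NRR = 0.49020 × 4.11461 = 2.01698

2.017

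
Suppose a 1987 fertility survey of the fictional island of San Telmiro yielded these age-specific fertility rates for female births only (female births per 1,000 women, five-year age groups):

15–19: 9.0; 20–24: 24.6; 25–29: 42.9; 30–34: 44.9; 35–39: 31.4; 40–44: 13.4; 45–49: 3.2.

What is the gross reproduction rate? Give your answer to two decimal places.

0.85

Sum of female ASFRs = 9.0 + 24.6 + 42.9 + 44.9 + 31.4 + 13.4 + 3.2 = 169.4
GRR = 5 × 169.4 / 1000 = 0.847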